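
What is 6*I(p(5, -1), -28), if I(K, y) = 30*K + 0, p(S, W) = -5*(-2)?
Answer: 1800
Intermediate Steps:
p(S, W) = 10
I(K, y) = 30*K
6*I(p(5, -1), -28) = 6*(30*10) = 6*300 = 1800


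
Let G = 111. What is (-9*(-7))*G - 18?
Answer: 6975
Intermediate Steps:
(-9*(-7))*G - 18 = -9*(-7)*111 - 18 = 63*111 - 18 = 6993 - 18 = 6975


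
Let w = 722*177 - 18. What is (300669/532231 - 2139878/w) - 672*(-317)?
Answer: 7242941919880235/34003174128 ≈ 2.1301e+5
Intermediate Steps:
w = 127776 (w = 127794 - 18 = 127776)
(300669/532231 - 2139878/w) - 672*(-317) = (300669/532231 - 2139878/127776) - 672*(-317) = (300669*(1/532231) - 2139878*1/127776) + 213024 = (300669/532231 - 1069939/63888) + 213024 = -550245562837/34003174128 + 213024 = 7242941919880235/34003174128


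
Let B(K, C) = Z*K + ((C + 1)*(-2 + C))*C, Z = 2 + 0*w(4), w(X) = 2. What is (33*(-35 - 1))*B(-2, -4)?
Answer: 90288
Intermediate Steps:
Z = 2 (Z = 2 + 0*2 = 2 + 0 = 2)
B(K, C) = 2*K + C*(1 + C)*(-2 + C) (B(K, C) = 2*K + ((C + 1)*(-2 + C))*C = 2*K + ((1 + C)*(-2 + C))*C = 2*K + C*(1 + C)*(-2 + C))
(33*(-35 - 1))*B(-2, -4) = (33*(-35 - 1))*((-4)³ - 1*(-4)² - 2*(-4) + 2*(-2)) = (33*(-36))*(-64 - 1*16 + 8 - 4) = -1188*(-64 - 16 + 8 - 4) = -1188*(-76) = 90288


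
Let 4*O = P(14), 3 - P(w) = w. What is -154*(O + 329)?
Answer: -100485/2 ≈ -50243.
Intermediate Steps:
P(w) = 3 - w
O = -11/4 (O = (3 - 1*14)/4 = (3 - 14)/4 = (¼)*(-11) = -11/4 ≈ -2.7500)
-154*(O + 329) = -154*(-11/4 + 329) = -154*1305/4 = -100485/2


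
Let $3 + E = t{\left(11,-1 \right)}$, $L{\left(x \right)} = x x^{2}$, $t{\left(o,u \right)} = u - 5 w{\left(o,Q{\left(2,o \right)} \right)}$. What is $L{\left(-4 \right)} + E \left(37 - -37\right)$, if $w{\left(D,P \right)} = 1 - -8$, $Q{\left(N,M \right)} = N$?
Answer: $-3690$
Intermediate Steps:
$w{\left(D,P \right)} = 9$ ($w{\left(D,P \right)} = 1 + 8 = 9$)
$t{\left(o,u \right)} = -45 + u$ ($t{\left(o,u \right)} = u - 45 = -45 + u$)
$L{\left(x \right)} = x^{3}$
$E = -49$ ($E = -3 - 46 = -49$)
$L{\left(-4 \right)} + E \left(37 - -37\right) = \left(-4\right)^{3} - 49 \left(37 - -37\right) = -64 - 49 \left(37 + 37\right) = -64 - 3626 = -3690$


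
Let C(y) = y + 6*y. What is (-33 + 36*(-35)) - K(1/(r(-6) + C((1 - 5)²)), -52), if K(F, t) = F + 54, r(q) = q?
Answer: -142783/106 ≈ -1347.0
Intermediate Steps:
C(y) = 7*y
K(F, t) = 54 + F
(-33 + 36*(-35)) - K(1/(r(-6) + C((1 - 5)²)), -52) = (-33 + 36*(-35)) - (54 + 1/(-6 + 7*(1 - 5)²)) = (-33 - 1260) - (54 + 1/(-6 + 7*(-4)²)) = -1293 - (54 + 1/(-6 + 7*16)) = -1293 - (54 + 1/(-6 + 112)) = -1293 - (54 + 1/106) = -1293 - 1*5725/106 = -1293 - 5725/106 = -142783/106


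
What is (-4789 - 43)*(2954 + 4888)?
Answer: -37892544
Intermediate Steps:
(-4789 - 43)*(2954 + 4888) = -4832*7842 = -37892544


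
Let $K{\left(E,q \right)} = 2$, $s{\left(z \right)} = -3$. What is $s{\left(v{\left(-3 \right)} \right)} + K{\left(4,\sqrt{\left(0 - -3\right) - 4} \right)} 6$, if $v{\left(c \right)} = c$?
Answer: $9$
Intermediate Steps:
$s{\left(v{\left(-3 \right)} \right)} + K{\left(4,\sqrt{\left(0 - -3\right) - 4} \right)} 6 = -3 + 2 \cdot 6 = -3 + 12 = 9$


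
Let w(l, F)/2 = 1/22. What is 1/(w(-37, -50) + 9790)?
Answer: 11/107691 ≈ 0.00010214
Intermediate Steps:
w(l, F) = 1/11 (w(l, F) = 2/22 = 2*(1/22) = 1/11)
1/(w(-37, -50) + 9790) = 1/(1/11 + 9790) = 1/(107691/11) = 11/107691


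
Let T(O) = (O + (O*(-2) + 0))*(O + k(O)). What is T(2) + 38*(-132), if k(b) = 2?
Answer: -5024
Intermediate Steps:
T(O) = -O*(2 + O) (T(O) = (O + (O*(-2) + 0))*(O + 2) = (O + (-2*O + 0))*(2 + O) = (O - 2*O)*(2 + O) = (-O)*(2 + O) = -O*(2 + O))
T(2) + 38*(-132) = -1*2*(2 + 2) + 38*(-132) = -1*2*4 - 5016 = -8 - 5016 = -5024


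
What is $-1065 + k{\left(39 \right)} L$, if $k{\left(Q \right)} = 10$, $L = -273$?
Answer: $-3795$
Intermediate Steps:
$-1065 + k{\left(39 \right)} L = -1065 + 10 \left(-273\right) = -1065 - 2730 = -3795$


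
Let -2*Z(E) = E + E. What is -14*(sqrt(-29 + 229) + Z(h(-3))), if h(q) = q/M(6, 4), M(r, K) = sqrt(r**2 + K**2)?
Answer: -140*sqrt(2) - 21*sqrt(13)/13 ≈ -203.81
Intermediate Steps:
M(r, K) = sqrt(K**2 + r**2)
h(q) = q*sqrt(13)/26 (h(q) = q/(sqrt(4**2 + 6**2)) = q/(sqrt(16 + 36)) = q/(sqrt(52)) = q/((2*sqrt(13))) = q*(sqrt(13)/26) = q*sqrt(13)/26)
Z(E) = -E (Z(E) = -(E + E)/2 = -E)
-14*(sqrt(-29 + 229) + Z(h(-3))) = -14*(sqrt(-29 + 229) - (-3)*sqrt(13)/26) = -14*(sqrt(200) - (-3)*sqrt(13)/26) = -14*(10*sqrt(2) + 3*sqrt(13)/26) = -140*sqrt(2) - 21*sqrt(13)/13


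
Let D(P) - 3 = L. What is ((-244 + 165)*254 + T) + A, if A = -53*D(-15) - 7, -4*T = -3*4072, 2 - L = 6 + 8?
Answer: -16542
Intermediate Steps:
L = -12 (L = 2 - (6 + 8) = 2 - 1*14 = 2 - 14 = -12)
D(P) = -9 (D(P) = 3 - 12 = -9)
T = 3054 (T = -(-3)*4072/4 = -1/4*(-12216) = 3054)
A = 470 (A = -53*(-9) - 7 = 477 - 7 = 470)
((-244 + 165)*254 + T) + A = ((-244 + 165)*254 + 3054) + 470 = (-79*254 + 3054) + 470 = (-20066 + 3054) + 470 = -17012 + 470 = -16542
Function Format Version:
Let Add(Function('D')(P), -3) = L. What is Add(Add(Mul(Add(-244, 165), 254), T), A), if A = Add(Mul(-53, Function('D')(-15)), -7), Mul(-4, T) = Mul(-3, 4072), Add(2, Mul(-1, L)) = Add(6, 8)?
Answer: -16542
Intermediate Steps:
L = -12 (L = Add(2, Mul(-1, Add(6, 8))) = Add(2, Mul(-1, 14)) = Add(2, -14) = -12)
Function('D')(P) = -9 (Function('D')(P) = Add(3, -12) = -9)
T = 3054 (T = Mul(Rational(-1, 4), Mul(-3, 4072)) = Mul(Rational(-1, 4), -12216) = 3054)
A = 470 (A = Add(Mul(-53, -9), -7) = Add(477, -7) = 470)
Add(Add(Mul(Add(-244, 165), 254), T), A) = Add(Add(Mul(Add(-244, 165), 254), 3054), 470) = Add(Add(Mul(-79, 254), 3054), 470) = Add(Add(-20066, 3054), 470) = Add(-17012, 470) = -16542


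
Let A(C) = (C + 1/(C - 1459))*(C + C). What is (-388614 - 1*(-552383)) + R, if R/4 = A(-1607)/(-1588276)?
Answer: 99679382372272/608706777 ≈ 1.6376e+5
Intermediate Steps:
A(C) = 2*C*(C + 1/(-1459 + C)) (A(C) = (C + 1/(-1459 + C))*(2*C) = 2*C*(C + 1/(-1459 + C)))
R = -7917790241/608706777 (R = 4*((2*(-1607)*(1 + (-1607)**2 - 1459*(-1607))/(-1459 - 1607))/(-1588276)) = 4*((2*(-1607)*(1 + 2582449 + 2344613)/(-3066))*(-1/1588276)) = 4*((2*(-1607)*(-1/3066)*4927063)*(-1/1588276)) = 4*((7917790241/1533)*(-1/1588276)) = 4*(-7917790241/2434827108) = -7917790241/608706777 ≈ -13.008)
(-388614 - 1*(-552383)) + R = (-388614 - 1*(-552383)) - 7917790241/608706777 = (-388614 + 552383) - 7917790241/608706777 = 163769 - 7917790241/608706777 = 99679382372272/608706777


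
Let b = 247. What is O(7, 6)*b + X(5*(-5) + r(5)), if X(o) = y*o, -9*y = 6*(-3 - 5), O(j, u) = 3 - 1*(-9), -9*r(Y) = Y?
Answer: 76348/27 ≈ 2827.7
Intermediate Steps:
r(Y) = -Y/9
O(j, u) = 12 (O(j, u) = 3 + 9 = 12)
y = 16/3 (y = -2*(-3 - 5)/3 = -2*(-8)/3 = -⅑*(-48) = 16/3 ≈ 5.3333)
X(o) = 16*o/3
O(7, 6)*b + X(5*(-5) + r(5)) = 12*247 + 16*(5*(-5) - ⅑*5)/3 = 2964 + 16*(-25 - 5/9)/3 = 2964 + (16/3)*(-230/9) = 2964 - 3680/27 = 76348/27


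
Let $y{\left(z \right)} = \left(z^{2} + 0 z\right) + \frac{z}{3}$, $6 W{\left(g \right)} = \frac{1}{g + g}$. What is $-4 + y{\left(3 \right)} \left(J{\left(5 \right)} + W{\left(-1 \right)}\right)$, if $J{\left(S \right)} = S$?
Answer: $\frac{271}{6} \approx 45.167$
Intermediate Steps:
$W{\left(g \right)} = \frac{1}{12 g}$ ($W{\left(g \right)} = \frac{1}{6 \left(g + g\right)} = \frac{1}{6 \cdot 2 g} = \frac{\frac{1}{2} \frac{1}{g}}{6} = \frac{1}{12 g}$)
$y{\left(z \right)} = z^{2} + \frac{z}{3}$ ($y{\left(z \right)} = \left(z^{2} + 0\right) + z \frac{1}{3} = z^{2} + \frac{z}{3}$)
$-4 + y{\left(3 \right)} \left(J{\left(5 \right)} + W{\left(-1 \right)}\right) = -4 + 3 \left(\frac{1}{3} + 3\right) \left(5 + \frac{1}{12 \left(-1\right)}\right) = -4 + 3 \cdot \frac{10}{3} \left(5 + \frac{1}{12} \left(-1\right)\right) = -4 + 10 \left(5 - \frac{1}{12}\right) = -4 + 10 \cdot \frac{59}{12} = -4 + \frac{295}{6} = \frac{271}{6}$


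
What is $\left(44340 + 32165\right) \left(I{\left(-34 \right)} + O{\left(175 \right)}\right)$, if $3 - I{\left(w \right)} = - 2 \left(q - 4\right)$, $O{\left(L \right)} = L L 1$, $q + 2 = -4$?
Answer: $2341665040$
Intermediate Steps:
$q = -6$ ($q = -2 - 4 = -6$)
$O{\left(L \right)} = L^{2}$ ($O{\left(L \right)} = L^{2} \cdot 1 = L^{2}$)
$I{\left(w \right)} = -17$ ($I{\left(w \right)} = 3 - - 2 \left(-6 - 4\right) = 3 - \left(-2\right) \left(-10\right) = 3 - 20 = -17$)
$\left(44340 + 32165\right) \left(I{\left(-34 \right)} + O{\left(175 \right)}\right) = \left(44340 + 32165\right) \left(-17 + 175^{2}\right) = 76505 \left(-17 + 30625\right) = 76505 \cdot 30608 = 2341665040$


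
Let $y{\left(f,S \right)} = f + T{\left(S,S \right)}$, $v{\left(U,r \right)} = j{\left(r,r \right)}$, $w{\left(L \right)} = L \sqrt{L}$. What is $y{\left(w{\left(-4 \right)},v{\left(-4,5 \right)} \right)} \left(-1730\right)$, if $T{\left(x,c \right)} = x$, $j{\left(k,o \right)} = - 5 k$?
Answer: $43250 + 13840 i \approx 43250.0 + 13840.0 i$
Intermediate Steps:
$w{\left(L \right)} = L^{\frac{3}{2}}$
$v{\left(U,r \right)} = - 5 r$
$y{\left(f,S \right)} = S + f$ ($y{\left(f,S \right)} = f + S = S + f$)
$y{\left(w{\left(-4 \right)},v{\left(-4,5 \right)} \right)} \left(-1730\right) = \left(\left(-5\right) 5 + \left(-4\right)^{\frac{3}{2}}\right) \left(-1730\right) = \left(-25 - 8 i\right) \left(-1730\right) = 43250 + 13840 i$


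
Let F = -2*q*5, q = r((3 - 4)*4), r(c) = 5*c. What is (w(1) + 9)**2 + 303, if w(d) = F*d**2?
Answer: 43984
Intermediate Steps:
q = -20 (q = 5*((3 - 4)*4) = 5*(-1*4) = 5*(-4) = -20)
F = 200 (F = -2*(-20)*5 = 40*5 = 200)
w(d) = 200*d**2
(w(1) + 9)**2 + 303 = (200*1**2 + 9)**2 + 303 = (200*1 + 9)**2 + 303 = (200 + 9)**2 + 303 = 209**2 + 303 = 43681 + 303 = 43984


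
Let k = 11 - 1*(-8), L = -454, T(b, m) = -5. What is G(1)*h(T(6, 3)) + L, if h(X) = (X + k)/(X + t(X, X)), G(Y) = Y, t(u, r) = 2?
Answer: -1376/3 ≈ -458.67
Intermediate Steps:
k = 19 (k = 11 + 8 = 19)
h(X) = (19 + X)/(2 + X) (h(X) = (X + 19)/(X + 2) = (19 + X)/(2 + X))
G(1)*h(T(6, 3)) + L = 1*((19 - 5)/(2 - 5)) - 454 = 1*(14/(-3)) - 454 = 1*(-⅓*14) - 454 = 1*(-14/3) - 454 = -14/3 - 454 = -1376/3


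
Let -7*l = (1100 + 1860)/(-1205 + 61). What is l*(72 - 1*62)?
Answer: 3700/1001 ≈ 3.6963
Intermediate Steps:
l = 370/1001 (l = -(1100 + 1860)/(7*(-1205 + 61)) = -2960/(7*(-1144)) = -2960*(-1)/(7*1144) = -⅐*(-370/143) = 370/1001 ≈ 0.36963)
l*(72 - 1*62) = 370*(72 - 1*62)/1001 = 370*(72 - 62)/1001 = (370/1001)*10 = 3700/1001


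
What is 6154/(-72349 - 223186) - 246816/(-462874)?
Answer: 35047119982/68397733795 ≈ 0.51240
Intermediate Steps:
6154/(-72349 - 223186) - 246816/(-462874) = 6154/(-295535) - 246816*(-1/462874) = 6154*(-1/295535) + 123408/231437 = -6154/295535 + 123408/231437 = 35047119982/68397733795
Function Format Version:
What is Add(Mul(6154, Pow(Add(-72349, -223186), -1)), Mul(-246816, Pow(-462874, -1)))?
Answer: Rational(35047119982, 68397733795) ≈ 0.51240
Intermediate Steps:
Add(Mul(6154, Pow(Add(-72349, -223186), -1)), Mul(-246816, Pow(-462874, -1))) = Add(Mul(6154, Pow(-295535, -1)), Mul(-246816, Rational(-1, 462874))) = Add(Mul(6154, Rational(-1, 295535)), Rational(123408, 231437)) = Add(Rational(-6154, 295535), Rational(123408, 231437)) = Rational(35047119982, 68397733795)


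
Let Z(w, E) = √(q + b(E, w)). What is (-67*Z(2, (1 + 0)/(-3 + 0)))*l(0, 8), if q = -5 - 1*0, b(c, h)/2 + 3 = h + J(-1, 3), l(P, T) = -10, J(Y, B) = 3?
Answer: 670*I ≈ 670.0*I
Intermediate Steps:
b(c, h) = 2*h (b(c, h) = -6 + 2*(h + 3) = -6 + 2*(3 + h) = -6 + (6 + 2*h) = 2*h)
q = -5 (q = -5 + 0 = -5)
Z(w, E) = √(-5 + 2*w)
(-67*Z(2, (1 + 0)/(-3 + 0)))*l(0, 8) = -67*√(-5 + 2*2)*(-10) = -67*√(-5 + 4)*(-10) = -67*I*(-10) = 670*I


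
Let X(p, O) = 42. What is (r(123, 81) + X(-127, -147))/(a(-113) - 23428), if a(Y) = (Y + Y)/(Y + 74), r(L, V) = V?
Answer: -4797/913466 ≈ -0.0052514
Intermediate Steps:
a(Y) = 2*Y/(74 + Y) (a(Y) = (2*Y)/(74 + Y) = 2*Y/(74 + Y))
(r(123, 81) + X(-127, -147))/(a(-113) - 23428) = (81 + 42)/(2*(-113)/(74 - 113) - 23428) = 123/(2*(-113)/(-39) - 23428) = 123/(2*(-113)*(-1/39) - 23428) = 123/(226/39 - 23428) = 123/(-913466/39) = 123*(-39/913466) = -4797/913466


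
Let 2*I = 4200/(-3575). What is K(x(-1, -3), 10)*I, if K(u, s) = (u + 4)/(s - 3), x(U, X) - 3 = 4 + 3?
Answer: -168/143 ≈ -1.1748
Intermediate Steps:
x(U, X) = 10 (x(U, X) = 3 + (4 + 3) = 3 + 7 = 10)
K(u, s) = (4 + u)/(-3 + s)
I = -84/143 (I = (4200/(-3575))/2 = (4200*(-1/3575))/2 = (½)*(-168/143) = -84/143 ≈ -0.58741)
K(x(-1, -3), 10)*I = ((4 + 10)/(-3 + 10))*(-84/143) = (14/7)*(-84/143) = ((⅐)*14)*(-84/143) = 2*(-84/143) = -168/143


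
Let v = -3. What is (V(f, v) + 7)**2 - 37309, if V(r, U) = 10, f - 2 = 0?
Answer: -37020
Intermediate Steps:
f = 2 (f = 2 + 0 = 2)
(V(f, v) + 7)**2 - 37309 = (10 + 7)**2 - 37309 = 17**2 - 37309 = 289 - 37309 = -37020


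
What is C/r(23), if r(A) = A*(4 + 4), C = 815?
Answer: 815/184 ≈ 4.4293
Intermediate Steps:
r(A) = 8*A (r(A) = A*8 = 8*A)
C/r(23) = 815/((8*23)) = 815/184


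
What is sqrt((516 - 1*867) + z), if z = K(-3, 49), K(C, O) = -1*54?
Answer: 9*I*sqrt(5) ≈ 20.125*I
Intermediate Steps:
K(C, O) = -54
z = -54
sqrt((516 - 1*867) + z) = sqrt((516 - 1*867) - 54) = sqrt((516 - 867) - 54) = sqrt(-351 - 54) = sqrt(-405) = 9*I*sqrt(5)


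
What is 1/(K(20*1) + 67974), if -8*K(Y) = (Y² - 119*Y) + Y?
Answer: 1/68219 ≈ 1.4659e-5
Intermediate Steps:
K(Y) = -Y²/8 + 59*Y/4 (K(Y) = -((Y² - 119*Y) + Y)/8 = -(Y² - 118*Y)/8 = -Y²/8 + 59*Y/4)
1/(K(20*1) + 67974) = 1/((20*1)*(118 - 20)/8 + 67974) = 1/((⅛)*20*(118 - 1*20) + 67974) = 1/((⅛)*20*(118 - 20) + 67974) = 1/((⅛)*20*98 + 67974) = 1/(245 + 67974) = 1/68219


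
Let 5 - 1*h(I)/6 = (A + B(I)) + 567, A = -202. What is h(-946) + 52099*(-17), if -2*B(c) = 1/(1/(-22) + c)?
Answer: -18478676425/20813 ≈ -8.8784e+5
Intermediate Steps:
B(c) = -1/(2*(-1/22 + c)) (B(c) = -1/(2*(1/(-22) + c)) = -1/(2*(-1/22 + c)))
h(I) = -2160 + 66/(-1 + 22*I) (h(I) = 30 - 6*((-202 - 11/(-1 + 22*I)) + 567) = 30 - 6*(365 - 11/(-1 + 22*I)) = 30 + (-2190 + 66/(-1 + 22*I)) = -2160 + 66/(-1 + 22*I))
h(-946) + 52099*(-17) = 6*(371 - 7920*(-946))/(-1 + 22*(-946)) + 52099*(-17) = 6*(371 + 7492320)/(-1 - 20812) - 885683 = 6*7492691/(-20813) - 885683 = 6*(-1/20813)*7492691 - 885683 = -44956146/20813 - 885683 = -18478676425/20813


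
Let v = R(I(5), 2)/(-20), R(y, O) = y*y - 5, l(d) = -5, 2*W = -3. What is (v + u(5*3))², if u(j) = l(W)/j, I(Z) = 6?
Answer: 12769/3600 ≈ 3.5469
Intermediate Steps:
W = -3/2 (W = (½)*(-3) = -3/2 ≈ -1.5000)
R(y, O) = -5 + y² (R(y, O) = y² - 5 = -5 + y²)
u(j) = -5/j
v = -31/20 (v = (-5 + 6²)/(-20) = (-5 + 36)*(-1/20) = 31*(-1/20) = -31/20 ≈ -1.5500)
(v + u(5*3))² = (-31/20 - 5/(5*3))² = (-31/20 - 5/15)² = (-31/20 - 5*1/15)² = (-31/20 - ⅓)² = (-113/60)² = 12769/3600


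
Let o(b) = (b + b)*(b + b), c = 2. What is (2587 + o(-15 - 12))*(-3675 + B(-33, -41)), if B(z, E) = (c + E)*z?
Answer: -13141164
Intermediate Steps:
o(b) = 4*b² (o(b) = (2*b)*(2*b) = 4*b²)
B(z, E) = z*(2 + E) (B(z, E) = (2 + E)*z = z*(2 + E))
(2587 + o(-15 - 12))*(-3675 + B(-33, -41)) = (2587 + 4*(-15 - 12)²)*(-3675 - 33*(2 - 41)) = (2587 + 4*(-27)²)*(-3675 - 33*(-39)) = (2587 + 4*729)*(-3675 + 1287) = (2587 + 2916)*(-2388) = 5503*(-2388) = -13141164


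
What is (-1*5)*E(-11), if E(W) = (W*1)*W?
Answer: -605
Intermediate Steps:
E(W) = W² (E(W) = W*W = W²)
(-1*5)*E(-11) = -1*5*(-11)² = -5*121 = -605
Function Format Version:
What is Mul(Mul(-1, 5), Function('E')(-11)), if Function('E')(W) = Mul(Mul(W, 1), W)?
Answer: -605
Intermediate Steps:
Function('E')(W) = Pow(W, 2) (Function('E')(W) = Mul(W, W) = Pow(W, 2))
Mul(Mul(-1, 5), Function('E')(-11)) = Mul(Mul(-1, 5), Pow(-11, 2)) = Mul(-5, 121) = -605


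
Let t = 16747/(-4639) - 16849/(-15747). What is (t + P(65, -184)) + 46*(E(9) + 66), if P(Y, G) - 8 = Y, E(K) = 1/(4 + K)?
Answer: 101842187645/32746701 ≈ 3110.0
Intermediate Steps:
P(Y, G) = 8 + Y
t = -6398362/2518977 (t = 16747*(-1/4639) - 16849*(-1/15747) = -16747/4639 + 581/543 = -6398362/2518977 ≈ -2.5401)
(t + P(65, -184)) + 46*(E(9) + 66) = (-6398362/2518977 + (8 + 65)) + 46*(1/(4 + 9) + 66) = (-6398362/2518977 + 73) + 46*(1/13 + 66) = 177486959/2518977 + 46*(1/13 + 66) = 177486959/2518977 + 46*(859/13) = 177486959/2518977 + 39514/13 = 101842187645/32746701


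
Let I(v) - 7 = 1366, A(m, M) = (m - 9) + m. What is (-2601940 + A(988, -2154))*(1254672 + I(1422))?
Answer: -3265683086785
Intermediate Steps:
A(m, M) = -9 + 2*m (A(m, M) = (-9 + m) + m = -9 + 2*m)
I(v) = 1373 (I(v) = 7 + 1366 = 1373)
(-2601940 + A(988, -2154))*(1254672 + I(1422)) = (-2601940 + (-9 + 2*988))*(1254672 + 1373) = (-2601940 + (-9 + 1976))*1256045 = (-2601940 + 1967)*1256045 = -2599973*1256045 = -3265683086785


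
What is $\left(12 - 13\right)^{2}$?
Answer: $1$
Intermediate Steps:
$\left(12 - 13\right)^{2} = \left(-1\right)^{2} = 1$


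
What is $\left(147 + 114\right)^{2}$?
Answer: $68121$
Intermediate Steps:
$\left(147 + 114\right)^{2} = 261^{2} = 68121$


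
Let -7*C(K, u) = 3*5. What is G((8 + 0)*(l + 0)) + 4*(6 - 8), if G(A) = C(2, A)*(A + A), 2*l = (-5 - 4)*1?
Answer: 1024/7 ≈ 146.29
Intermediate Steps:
C(K, u) = -15/7 (C(K, u) = -3*5/7 = -⅐*15 = -15/7)
l = -9/2 (l = ((-5 - 4)*1)/2 = (-9*1)/2 = (½)*(-9) = -9/2 ≈ -4.5000)
G(A) = -30*A/7 (G(A) = -15*(A + A)/7 = -30*A/7)
G((8 + 0)*(l + 0)) + 4*(6 - 8) = -30*(8 + 0)*(-9/2 + 0)/7 + 4*(6 - 8) = -240*(-9)/(7*2) + 4*(-2) = -30/7*(-36) - 8 = 1080/7 - 8 = 1024/7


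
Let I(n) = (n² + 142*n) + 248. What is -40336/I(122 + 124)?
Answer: -2521/5981 ≈ -0.42150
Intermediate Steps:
I(n) = 248 + n² + 142*n
-40336/I(122 + 124) = -40336/(248 + (122 + 124)² + 142*(122 + 124)) = -40336/(248 + 246² + 142*246) = -40336/(248 + 60516 + 34932) = -40336/95696 = -40336*1/95696 = -2521/5981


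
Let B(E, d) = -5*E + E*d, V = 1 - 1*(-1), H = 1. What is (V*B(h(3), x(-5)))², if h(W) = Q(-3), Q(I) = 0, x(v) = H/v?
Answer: 0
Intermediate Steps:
V = 2 (V = 1 + 1 = 2)
x(v) = 1/v
h(W) = 0
(V*B(h(3), x(-5)))² = (2*(0*(-5 + 1/(-5))))² = (2*(0*(-5 - ⅕)))² = (2*(0*(-26/5)))² = (2*0)² = 0² = 0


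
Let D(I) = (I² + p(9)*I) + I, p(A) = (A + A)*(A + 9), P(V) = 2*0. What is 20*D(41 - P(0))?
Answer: 300120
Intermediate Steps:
P(V) = 0
p(A) = 2*A*(9 + A) (p(A) = (2*A)*(9 + A) = 2*A*(9 + A))
D(I) = I² + 325*I (D(I) = (I² + (2*9*(9 + 9))*I) + I = (I² + (2*9*18)*I) + I = (I² + 324*I) + I = I² + 325*I)
20*D(41 - P(0)) = 20*((41 - 1*0)*(325 + (41 - 1*0))) = 20*((41 + 0)*(325 + (41 + 0))) = 20*(41*(325 + 41)) = 20*(41*366) = 20*15006 = 300120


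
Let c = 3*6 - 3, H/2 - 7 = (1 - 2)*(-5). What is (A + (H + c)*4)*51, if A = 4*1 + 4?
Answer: 8364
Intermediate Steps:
H = 24 (H = 14 + 2*((1 - 2)*(-5)) = 14 + 2*(-1*(-5)) = 14 + 2*5 = 14 + 10 = 24)
c = 15 (c = 18 - 3 = 15)
A = 8 (A = 4 + 4 = 8)
(A + (H + c)*4)*51 = (8 + (24 + 15)*4)*51 = (8 + 39*4)*51 = (8 + 156)*51 = 164*51 = 8364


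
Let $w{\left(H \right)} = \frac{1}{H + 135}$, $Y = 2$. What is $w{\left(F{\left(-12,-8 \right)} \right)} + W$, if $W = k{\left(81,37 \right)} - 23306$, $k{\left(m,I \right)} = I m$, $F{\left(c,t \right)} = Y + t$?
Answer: $- \frac{2619860}{129} \approx -20309.0$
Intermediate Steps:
$F{\left(c,t \right)} = 2 + t$
$W = -20309$ ($W = 37 \cdot 81 - 23306 = 2997 - 23306 = -20309$)
$w{\left(H \right)} = \frac{1}{135 + H}$
$w{\left(F{\left(-12,-8 \right)} \right)} + W = \frac{1}{135 + \left(2 - 8\right)} - 20309 = \frac{1}{135 - 6} - 20309 = \frac{1}{129} - 20309 = - \frac{2619860}{129}$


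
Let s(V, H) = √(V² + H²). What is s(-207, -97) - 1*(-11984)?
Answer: 11984 + √52258 ≈ 12213.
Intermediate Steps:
s(V, H) = √(H² + V²)
s(-207, -97) - 1*(-11984) = √((-97)² + (-207)²) - 1*(-11984) = √(9409 + 42849) + 11984 = √52258 + 11984 = 11984 + √52258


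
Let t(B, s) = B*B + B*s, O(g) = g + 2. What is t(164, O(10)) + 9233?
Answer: 38097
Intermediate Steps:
O(g) = 2 + g
t(B, s) = B² + B*s
t(164, O(10)) + 9233 = 164*(164 + (2 + 10)) + 9233 = 164*(164 + 12) + 9233 = 164*176 + 9233 = 28864 + 9233 = 38097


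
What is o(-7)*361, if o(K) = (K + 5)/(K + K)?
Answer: 361/7 ≈ 51.571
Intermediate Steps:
o(K) = (5 + K)/(2*K) (o(K) = (5 + K)/((2*K)) = (5 + K)*(1/(2*K)) = (5 + K)/(2*K))
o(-7)*361 = ((½)*(5 - 7)/(-7))*361 = ((½)*(-⅐)*(-2))*361 = (⅐)*361 = 361/7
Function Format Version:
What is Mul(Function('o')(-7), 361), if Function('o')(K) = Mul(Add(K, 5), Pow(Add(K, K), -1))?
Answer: Rational(361, 7) ≈ 51.571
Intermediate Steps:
Function('o')(K) = Mul(Rational(1, 2), Pow(K, -1), Add(5, K)) (Function('o')(K) = Mul(Add(5, K), Pow(Mul(2, K), -1)) = Mul(Add(5, K), Mul(Rational(1, 2), Pow(K, -1))) = Mul(Rational(1, 2), Pow(K, -1), Add(5, K)))
Mul(Function('o')(-7), 361) = Mul(Mul(Rational(1, 2), Pow(-7, -1), Add(5, -7)), 361) = Mul(Mul(Rational(1, 2), Rational(-1, 7), -2), 361) = Mul(Rational(1, 7), 361) = Rational(361, 7)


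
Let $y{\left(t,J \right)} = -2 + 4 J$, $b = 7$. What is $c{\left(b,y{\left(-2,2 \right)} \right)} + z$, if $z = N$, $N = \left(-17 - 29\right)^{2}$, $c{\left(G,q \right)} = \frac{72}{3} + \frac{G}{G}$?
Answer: $2141$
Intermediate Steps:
$c{\left(G,q \right)} = 25$ ($c{\left(G,q \right)} = 72 \cdot \frac{1}{3} + 1 = 24 + 1 = 25$)
$N = 2116$ ($N = \left(-46\right)^{2} = 2116$)
$z = 2116$
$c{\left(b,y{\left(-2,2 \right)} \right)} + z = 25 + 2116 = 2141$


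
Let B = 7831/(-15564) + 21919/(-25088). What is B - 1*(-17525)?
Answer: 1710610672339/97617408 ≈ 17524.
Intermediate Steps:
B = -134402861/97617408 (B = 7831*(-1/15564) + 21919*(-1/25088) = -7831/15564 - 21919/25088 = -134402861/97617408 ≈ -1.3768)
B - 1*(-17525) = -134402861/97617408 - 1*(-17525) = -134402861/97617408 + 17525 = 1710610672339/97617408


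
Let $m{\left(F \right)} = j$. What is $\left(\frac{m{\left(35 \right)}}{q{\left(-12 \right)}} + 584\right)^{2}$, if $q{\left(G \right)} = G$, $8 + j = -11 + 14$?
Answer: $\frac{49182169}{144} \approx 3.4154 \cdot 10^{5}$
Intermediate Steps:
$j = -5$ ($j = -8 + \left(-11 + 14\right) = -8 + 3 = -5$)
$m{\left(F \right)} = -5$
$\left(\frac{m{\left(35 \right)}}{q{\left(-12 \right)}} + 584\right)^{2} = \left(- \frac{5}{-12} + 584\right)^{2} = \left(\left(-5\right) \left(- \frac{1}{12}\right) + 584\right)^{2} = \left(\frac{5}{12} + 584\right)^{2} = \left(\frac{7013}{12}\right)^{2} = \frac{49182169}{144}$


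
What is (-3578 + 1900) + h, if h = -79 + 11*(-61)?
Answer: -2428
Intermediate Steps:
h = -750 (h = -79 - 671 = -750)
(-3578 + 1900) + h = (-3578 + 1900) - 750 = -1678 - 750 = -2428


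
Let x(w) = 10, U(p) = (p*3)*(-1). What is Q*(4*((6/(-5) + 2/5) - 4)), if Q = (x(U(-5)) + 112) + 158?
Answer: -5376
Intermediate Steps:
U(p) = -3*p (U(p) = (3*p)*(-1) = -3*p)
Q = 280 (Q = (10 + 112) + 158 = 122 + 158 = 280)
Q*(4*((6/(-5) + 2/5) - 4)) = 280*(4*((6/(-5) + 2/5) - 4)) = 280*(4*((6*(-⅕) + 2*(⅕)) - 4)) = 280*(4*((-6/5 + ⅖) - 4)) = 280*(4*(-⅘ - 4)) = 280*(4*(-24/5)) = 280*(-96/5) = -5376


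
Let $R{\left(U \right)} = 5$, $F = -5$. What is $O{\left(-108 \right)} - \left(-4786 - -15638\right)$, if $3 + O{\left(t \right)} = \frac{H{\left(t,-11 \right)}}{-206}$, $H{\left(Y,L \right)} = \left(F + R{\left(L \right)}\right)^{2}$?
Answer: $-10855$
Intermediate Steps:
$H{\left(Y,L \right)} = 0$ ($H{\left(Y,L \right)} = \left(-5 + 5\right)^{2} = 0^{2} = 0$)
$O{\left(t \right)} = -3$ ($O{\left(t \right)} = -3 + \frac{0}{-206} = -3 + 0 \left(- \frac{1}{206}\right) = -3 + 0 = -3$)
$O{\left(-108 \right)} - \left(-4786 - -15638\right) = -3 - \left(-4786 - -15638\right) = -3 - \left(-4786 + 15638\right) = -3 - 10852 = -10855$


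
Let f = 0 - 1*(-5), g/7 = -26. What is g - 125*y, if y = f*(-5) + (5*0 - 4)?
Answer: 3443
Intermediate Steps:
g = -182 (g = 7*(-26) = -182)
f = 5 (f = 0 + 5 = 5)
y = -29 (y = 5*(-5) + (5*0 - 4) = -25 + (0 - 4) = -25 - 4 = -29)
g - 125*y = -182 - 125*(-29) = -182 + 3625 = 3443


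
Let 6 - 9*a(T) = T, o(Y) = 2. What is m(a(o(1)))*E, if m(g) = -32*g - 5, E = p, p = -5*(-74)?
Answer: -64010/9 ≈ -7112.2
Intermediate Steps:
a(T) = 2/3 - T/9
p = 370
E = 370
m(g) = -5 - 32*g
m(a(o(1)))*E = (-5 - 32*(2/3 - 1/9*2))*370 = (-5 - 32*(2/3 - 2/9))*370 = (-5 - 32*4/9)*370 = (-5 - 128/9)*370 = -173/9*370 = -64010/9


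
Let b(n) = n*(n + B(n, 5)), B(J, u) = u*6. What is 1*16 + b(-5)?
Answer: -109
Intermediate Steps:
B(J, u) = 6*u
b(n) = n*(30 + n) (b(n) = n*(n + 6*5) = n*(n + 30) = n*(30 + n))
1*16 + b(-5) = 1*16 - 5*(30 - 5) = 16 - 5*25 = 16 - 125 = -109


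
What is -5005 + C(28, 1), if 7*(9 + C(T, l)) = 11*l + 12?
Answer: -35075/7 ≈ -5010.7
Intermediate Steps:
C(T, l) = -51/7 + 11*l/7 (C(T, l) = -9 + (11*l + 12)/7 = -9 + (12 + 11*l)/7 = -9 + (12/7 + 11*l/7) = -51/7 + 11*l/7)
-5005 + C(28, 1) = -5005 + (-51/7 + (11/7)*1) = -5005 + (-51/7 + 11/7) = -5005 - 40/7 = -35075/7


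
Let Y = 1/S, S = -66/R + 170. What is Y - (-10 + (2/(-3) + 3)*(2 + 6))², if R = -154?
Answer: -806405/10737 ≈ -75.105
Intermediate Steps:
S = 1193/7 (S = -66/(-154) + 170 = -66*(-1/154) + 170 = 3/7 + 170 = 1193/7 ≈ 170.43)
Y = 7/1193 (Y = 1/(1193/7) = 7/1193 ≈ 0.0058676)
Y - (-10 + (2/(-3) + 3)*(2 + 6))² = 7/1193 - (-10 + (2/(-3) + 3)*(2 + 6))² = 7/1193 - (-10 + (2*(-⅓) + 3)*8)² = 7/1193 - (-10 + (-⅔ + 3)*8)² = 7/1193 - (-10 + (7/3)*8)² = 7/1193 - (-10 + 56/3)² = 7/1193 - (26/3)² = 7/1193 - 1*676/9 = 7/1193 - 676/9 = -806405/10737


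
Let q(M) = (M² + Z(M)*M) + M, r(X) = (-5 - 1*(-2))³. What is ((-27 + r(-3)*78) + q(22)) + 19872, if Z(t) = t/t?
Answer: 18267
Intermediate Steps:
Z(t) = 1
r(X) = -27 (r(X) = (-5 + 2)³ = (-3)³ = -27)
q(M) = M² + 2*M (q(M) = (M² + 1*M) + M = (M² + M) + M = (M + M²) + M = M² + 2*M)
((-27 + r(-3)*78) + q(22)) + 19872 = ((-27 - 27*78) + 22*(2 + 22)) + 19872 = ((-27 - 2106) + 22*24) + 19872 = (-2133 + 528) + 19872 = -1605 + 19872 = 18267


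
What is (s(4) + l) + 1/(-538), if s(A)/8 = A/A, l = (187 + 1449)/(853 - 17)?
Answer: 1119369/112442 ≈ 9.9551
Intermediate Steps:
l = 409/209 (l = 1636/836 = 1636*(1/836) = 409/209 ≈ 1.9569)
s(A) = 8 (s(A) = 8*(A/A) = 8*1 = 8)
(s(4) + l) + 1/(-538) = (8 + 409/209) + 1/(-538) = 2081/209 - 1/538 = 1119369/112442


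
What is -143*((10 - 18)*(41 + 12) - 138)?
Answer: 80366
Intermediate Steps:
-143*((10 - 18)*(41 + 12) - 138) = -143*(-8*53 - 138) = -143*(-424 - 138) = -143*(-562) = 80366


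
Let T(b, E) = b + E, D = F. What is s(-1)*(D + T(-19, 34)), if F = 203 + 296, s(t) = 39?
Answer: 20046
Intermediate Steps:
F = 499
D = 499
T(b, E) = E + b
s(-1)*(D + T(-19, 34)) = 39*(499 + (34 - 19)) = 39*(499 + 15) = 39*514 = 20046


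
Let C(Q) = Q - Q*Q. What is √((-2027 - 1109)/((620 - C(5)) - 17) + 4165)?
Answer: √32951093/89 ≈ 64.498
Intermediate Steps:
C(Q) = Q - Q²
√((-2027 - 1109)/((620 - C(5)) - 17) + 4165) = √((-2027 - 1109)/((620 - 5*(1 - 1*5)) - 17) + 4165) = √(-3136/((620 - 5*(1 - 5)) - 17) + 4165) = √(-3136/((620 - 5*(-4)) - 17) + 4165) = √(-3136/((620 - 1*(-20)) - 17) + 4165) = √(-3136/((620 + 20) - 17) + 4165) = √(-3136/(640 - 17) + 4165) = √(-3136/623 + 4165) = √(-3136*1/623 + 4165) = √(-448/89 + 4165) = √(370237/89) = √32951093/89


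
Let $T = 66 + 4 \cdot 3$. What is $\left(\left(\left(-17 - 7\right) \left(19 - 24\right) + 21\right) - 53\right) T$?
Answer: $6864$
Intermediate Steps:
$T = 78$ ($T = 66 + 12 = 78$)
$\left(\left(\left(-17 - 7\right) \left(19 - 24\right) + 21\right) - 53\right) T = \left(\left(\left(-17 - 7\right) \left(19 - 24\right) + 21\right) - 53\right) 78 = \left(\left(\left(-24\right) \left(-5\right) + 21\right) - 53\right) 78 = \left(\left(120 + 21\right) - 53\right) 78 = \left(141 - 53\right) 78 = 88 \cdot 78 = 6864$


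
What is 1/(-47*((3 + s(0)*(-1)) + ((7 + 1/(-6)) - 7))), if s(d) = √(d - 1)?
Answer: -102/15275 - 36*I/15275 ≈ -0.0066776 - 0.0023568*I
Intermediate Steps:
s(d) = √(-1 + d)
1/(-47*((3 + s(0)*(-1)) + ((7 + 1/(-6)) - 7))) = 1/(-47*((3 + √(-1 + 0)*(-1)) + ((7 + 1/(-6)) - 7))) = 1/(-47*((3 + √(-1)*(-1)) + ((7 - ⅙) - 7))) = 1/(-47*((3 + I*(-1)) + (41/6 - 7))) = 1/(-47*((3 - I) - ⅙)) = 1/(-47*(17/6 - I)) = 1/(-799/6 + 47*I) = 36*(-799/6 - 47*I)/717925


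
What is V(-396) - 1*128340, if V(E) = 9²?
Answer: -128259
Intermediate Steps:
V(E) = 81
V(-396) - 1*128340 = 81 - 1*128340 = 81 - 128340 = -128259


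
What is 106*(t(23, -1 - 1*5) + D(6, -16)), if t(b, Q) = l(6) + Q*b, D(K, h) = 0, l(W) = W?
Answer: -13992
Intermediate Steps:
t(b, Q) = 6 + Q*b
106*(t(23, -1 - 1*5) + D(6, -16)) = 106*((6 + (-1 - 1*5)*23) + 0) = 106*((6 + (-1 - 5)*23) + 0) = 106*((6 - 6*23) + 0) = 106*((6 - 138) + 0) = 106*(-132 + 0) = 106*(-132) = -13992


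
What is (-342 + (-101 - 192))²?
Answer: 403225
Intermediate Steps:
(-342 + (-101 - 192))² = (-342 - 293)² = (-635)² = 403225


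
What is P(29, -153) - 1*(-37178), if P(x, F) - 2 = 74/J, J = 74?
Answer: 37181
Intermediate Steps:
P(x, F) = 3 (P(x, F) = 2 + 74/74 = 2 + 74*(1/74) = 2 + 1 = 3)
P(29, -153) - 1*(-37178) = 3 - 1*(-37178) = 3 + 37178 = 37181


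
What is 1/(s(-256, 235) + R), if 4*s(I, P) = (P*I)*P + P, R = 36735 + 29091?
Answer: -4/13874061 ≈ -2.8831e-7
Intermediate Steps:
R = 65826
s(I, P) = P/4 + I*P²/4 (s(I, P) = ((P*I)*P + P)/4 = ((I*P)*P + P)/4 = (I*P² + P)/4 = (P + I*P²)/4 = P/4 + I*P²/4)
1/(s(-256, 235) + R) = 1/((¼)*235*(1 - 256*235) + 65826) = 1/((¼)*235*(1 - 60160) + 65826) = 1/((¼)*235*(-60159) + 65826) = 1/(-14137365/4 + 65826) = 1/(-13874061/4) = -4/13874061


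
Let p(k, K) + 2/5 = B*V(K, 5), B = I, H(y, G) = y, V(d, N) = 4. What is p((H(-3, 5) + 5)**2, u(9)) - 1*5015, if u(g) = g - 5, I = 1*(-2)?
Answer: -25117/5 ≈ -5023.4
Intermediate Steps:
I = -2
B = -2
u(g) = -5 + g
p(k, K) = -42/5 (p(k, K) = -2/5 - 2*4 = -2/5 - 8 = -42/5)
p((H(-3, 5) + 5)**2, u(9)) - 1*5015 = -42/5 - 1*5015 = -42/5 - 5015 = -25117/5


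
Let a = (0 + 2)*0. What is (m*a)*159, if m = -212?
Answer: 0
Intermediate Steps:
a = 0 (a = 2*0 = 0)
(m*a)*159 = -212*0*159 = 0*159 = 0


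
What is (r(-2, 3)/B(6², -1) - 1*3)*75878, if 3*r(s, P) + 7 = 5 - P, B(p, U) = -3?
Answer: -1669316/9 ≈ -1.8548e+5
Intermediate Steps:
r(s, P) = -⅔ - P/3 (r(s, P) = -7/3 + (5 - P)/3 = -7/3 + (5/3 - P/3) = -⅔ - P/3)
(r(-2, 3)/B(6², -1) - 1*3)*75878 = ((-⅔ - ⅓*3)/(-3) - 1*3)*75878 = ((-⅔ - 1)*(-⅓) - 3)*75878 = (-5/3*(-⅓) - 3)*75878 = (5/9 - 3)*75878 = -22/9*75878 = -1669316/9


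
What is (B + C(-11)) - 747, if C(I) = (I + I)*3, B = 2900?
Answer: 2087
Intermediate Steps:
C(I) = 6*I (C(I) = (2*I)*3 = 6*I)
(B + C(-11)) - 747 = (2900 + 6*(-11)) - 747 = (2900 - 66) - 747 = 2834 - 747 = 2087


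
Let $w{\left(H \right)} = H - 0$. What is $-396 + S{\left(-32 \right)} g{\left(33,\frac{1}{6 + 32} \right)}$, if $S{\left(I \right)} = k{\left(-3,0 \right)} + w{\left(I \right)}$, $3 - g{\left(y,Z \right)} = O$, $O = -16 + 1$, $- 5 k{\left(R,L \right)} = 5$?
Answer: $-990$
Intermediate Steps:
$k{\left(R,L \right)} = -1$ ($k{\left(R,L \right)} = \left(- \frac{1}{5}\right) 5 = -1$)
$O = -15$
$w{\left(H \right)} = H$ ($w{\left(H \right)} = H + 0 = H$)
$g{\left(y,Z \right)} = 18$ ($g{\left(y,Z \right)} = 3 - -15 = 3 + 15 = 18$)
$S{\left(I \right)} = -1 + I$
$-396 + S{\left(-32 \right)} g{\left(33,\frac{1}{6 + 32} \right)} = -396 + \left(-1 - 32\right) 18 = -396 - 594 = -990$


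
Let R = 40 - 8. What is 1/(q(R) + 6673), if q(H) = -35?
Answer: 1/6638 ≈ 0.00015065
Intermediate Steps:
R = 32
1/(q(R) + 6673) = 1/(-35 + 6673) = 1/6638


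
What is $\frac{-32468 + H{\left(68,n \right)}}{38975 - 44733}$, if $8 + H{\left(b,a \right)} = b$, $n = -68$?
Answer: $\frac{16204}{2879} \approx 5.6283$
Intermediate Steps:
$H{\left(b,a \right)} = -8 + b$
$\frac{-32468 + H{\left(68,n \right)}}{38975 - 44733} = \frac{-32468 + \left(-8 + 68\right)}{38975 - 44733} = \frac{-32468 + 60}{-5758} = \left(-32408\right) \left(- \frac{1}{5758}\right) = \frac{16204}{2879}$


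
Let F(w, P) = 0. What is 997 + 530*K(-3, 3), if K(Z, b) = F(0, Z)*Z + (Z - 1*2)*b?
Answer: -6953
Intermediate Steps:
K(Z, b) = b*(-2 + Z) (K(Z, b) = 0*Z + (Z - 1*2)*b = 0 + (Z - 2)*b = 0 + (-2 + Z)*b = 0 + b*(-2 + Z) = b*(-2 + Z))
997 + 530*K(-3, 3) = 997 + 530*(3*(-2 - 3)) = 997 + 530*(3*(-5)) = 997 + 530*(-15) = 997 - 7950 = -6953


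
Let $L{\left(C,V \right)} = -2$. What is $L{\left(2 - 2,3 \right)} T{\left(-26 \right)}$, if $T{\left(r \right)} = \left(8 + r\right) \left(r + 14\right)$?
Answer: $-432$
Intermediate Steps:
$T{\left(r \right)} = \left(8 + r\right) \left(14 + r\right)$
$L{\left(2 - 2,3 \right)} T{\left(-26 \right)} = - 2 \left(112 + \left(-26\right)^{2} + 22 \left(-26\right)\right) = - 2 \left(112 + 676 - 572\right) = \left(-2\right) 216 = -432$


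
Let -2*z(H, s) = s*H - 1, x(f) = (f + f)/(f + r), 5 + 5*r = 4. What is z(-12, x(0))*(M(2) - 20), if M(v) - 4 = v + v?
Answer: -6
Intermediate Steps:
r = -1/5 (r = -1 + (1/5)*4 = -1 + 4/5 = -1/5 ≈ -0.20000)
M(v) = 4 + 2*v (M(v) = 4 + (v + v) = 4 + 2*v)
x(f) = 2*f/(-1/5 + f) (x(f) = (f + f)/(f - 1/5) = (2*f)/(-1/5 + f) = 2*f/(-1/5 + f))
z(H, s) = 1/2 - H*s/2 (z(H, s) = -(s*H - 1)/2 = -(H*s - 1)/2 = -(-1 + H*s)/2 = 1/2 - H*s/2)
z(-12, x(0))*(M(2) - 20) = (1/2 - 1/2*(-12)*10*0/(-1 + 5*0))*((4 + 2*2) - 20) = (1/2 - 1/2*(-12)*10*0/(-1 + 0))*((4 + 4) - 20) = (1/2 - 1/2*(-12)*10*0/(-1))*(8 - 20) = (1/2 - 1/2*(-12)*10*0*(-1))*(-12) = (1/2 - 1/2*(-12)*0)*(-12) = (1/2 + 0)*(-12) = (1/2)*(-12) = -6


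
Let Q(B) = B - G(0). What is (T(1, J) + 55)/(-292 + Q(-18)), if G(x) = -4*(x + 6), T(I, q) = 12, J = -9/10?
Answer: -67/286 ≈ -0.23427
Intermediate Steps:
J = -9/10 (J = -9*1/10 = -9/10 ≈ -0.90000)
G(x) = -24 - 4*x (G(x) = -4*(6 + x) = -24 - 4*x)
Q(B) = 24 + B (Q(B) = B - (-24 - 4*0) = B - (-24 + 0) = B - 1*(-24) = B + 24 = 24 + B)
(T(1, J) + 55)/(-292 + Q(-18)) = (12 + 55)/(-292 + (24 - 18)) = 67/(-292 + 6) = 67/(-286) = 67*(-1/286) = -67/286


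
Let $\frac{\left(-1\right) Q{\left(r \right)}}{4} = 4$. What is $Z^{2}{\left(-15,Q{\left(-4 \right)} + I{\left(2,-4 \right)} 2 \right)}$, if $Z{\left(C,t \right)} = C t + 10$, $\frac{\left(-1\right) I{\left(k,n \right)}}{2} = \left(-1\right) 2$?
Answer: $16900$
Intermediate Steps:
$Q{\left(r \right)} = -16$ ($Q{\left(r \right)} = \left(-4\right) 4 = -16$)
$I{\left(k,n \right)} = 4$ ($I{\left(k,n \right)} = - 2 \left(\left(-1\right) 2\right) = \left(-2\right) \left(-2\right) = 4$)
$Z{\left(C,t \right)} = 10 + C t$
$Z^{2}{\left(-15,Q{\left(-4 \right)} + I{\left(2,-4 \right)} 2 \right)} = \left(10 - 15 \left(-16 + 4 \cdot 2\right)\right)^{2} = \left(10 - 15 \left(-16 + 8\right)\right)^{2} = \left(10 - -120\right)^{2} = \left(10 + 120\right)^{2} = 130^{2} = 16900$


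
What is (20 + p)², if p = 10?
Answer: 900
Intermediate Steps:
(20 + p)² = (20 + 10)² = 30² = 900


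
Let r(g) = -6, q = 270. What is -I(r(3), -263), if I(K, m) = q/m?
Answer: 270/263 ≈ 1.0266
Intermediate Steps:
I(K, m) = 270/m
-I(r(3), -263) = -270/(-263) = -270*(-1)/263 = -1*(-270/263) = 270/263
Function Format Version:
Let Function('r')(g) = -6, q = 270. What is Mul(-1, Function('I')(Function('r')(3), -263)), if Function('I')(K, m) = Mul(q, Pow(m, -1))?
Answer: Rational(270, 263) ≈ 1.0266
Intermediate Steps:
Function('I')(K, m) = Mul(270, Pow(m, -1))
Mul(-1, Function('I')(Function('r')(3), -263)) = Mul(-1, Mul(270, Pow(-263, -1))) = Mul(-1, Mul(270, Rational(-1, 263))) = Mul(-1, Rational(-270, 263)) = Rational(270, 263)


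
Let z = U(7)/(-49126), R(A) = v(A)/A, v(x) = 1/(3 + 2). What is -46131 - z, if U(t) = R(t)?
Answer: -79318102709/1719410 ≈ -46131.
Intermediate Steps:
v(x) = ⅕ (v(x) = 1/5 = ⅕)
R(A) = 1/(5*A)
U(t) = 1/(5*t)
z = -1/1719410 (z = ((⅕)/7)/(-49126) = ((⅕)*(⅐))*(-1/49126) = (1/35)*(-1/49126) = -1/1719410 ≈ -5.8159e-7)
-46131 - z = -46131 - 1*(-1/1719410) = -46131 + 1/1719410 = -79318102709/1719410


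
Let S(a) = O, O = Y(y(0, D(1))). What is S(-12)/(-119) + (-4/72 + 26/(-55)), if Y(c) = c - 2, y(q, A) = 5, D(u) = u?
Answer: -65207/117810 ≈ -0.55349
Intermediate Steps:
Y(c) = -2 + c
O = 3 (O = -2 + 5 = 3)
S(a) = 3
S(-12)/(-119) + (-4/72 + 26/(-55)) = 3/(-119) + (-4/72 + 26/(-55)) = -1/119*3 + (-4*1/72 + 26*(-1/55)) = -3/119 + (-1/18 - 26/55) = -3/119 - 523/990 = -65207/117810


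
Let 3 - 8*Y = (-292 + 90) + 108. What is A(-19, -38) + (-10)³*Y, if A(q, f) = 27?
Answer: -12098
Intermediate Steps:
Y = 97/8 (Y = 3/8 - ((-292 + 90) + 108)/8 = 3/8 - (-202 + 108)/8 = 3/8 - ⅛*(-94) = 3/8 + 47/4 = 97/8 ≈ 12.125)
A(-19, -38) + (-10)³*Y = 27 + (-10)³*(97/8) = 27 - 1000*97/8 = 27 - 12125 = -12098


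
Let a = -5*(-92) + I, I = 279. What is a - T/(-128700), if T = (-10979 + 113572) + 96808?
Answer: 31769567/42900 ≈ 740.55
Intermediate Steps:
T = 199401 (T = 102593 + 96808 = 199401)
a = 739 (a = -5*(-92) + 279 = 460 + 279 = 739)
a - T/(-128700) = 739 - 199401/(-128700) = 739 - 199401*(-1)/128700 = 739 - 1*(-66467/42900) = 739 + 66467/42900 = 31769567/42900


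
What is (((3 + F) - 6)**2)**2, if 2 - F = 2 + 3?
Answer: 1296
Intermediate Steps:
F = -3 (F = 2 - (2 + 3) = 2 - 1*5 = 2 - 5 = -3)
(((3 + F) - 6)**2)**2 = (((3 - 3) - 6)**2)**2 = ((0 - 6)**2)**2 = ((-6)**2)**2 = 36**2 = 1296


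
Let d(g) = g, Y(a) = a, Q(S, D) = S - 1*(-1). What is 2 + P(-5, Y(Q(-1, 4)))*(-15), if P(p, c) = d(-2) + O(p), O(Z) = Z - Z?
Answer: 32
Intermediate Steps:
Q(S, D) = 1 + S (Q(S, D) = S + 1 = 1 + S)
O(Z) = 0
P(p, c) = -2 (P(p, c) = -2 + 0 = -2)
2 + P(-5, Y(Q(-1, 4)))*(-15) = 2 - 2*(-15) = 2 + 30 = 32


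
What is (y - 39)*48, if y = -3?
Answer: -2016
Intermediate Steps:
(y - 39)*48 = (-3 - 39)*48 = -42*48 = -2016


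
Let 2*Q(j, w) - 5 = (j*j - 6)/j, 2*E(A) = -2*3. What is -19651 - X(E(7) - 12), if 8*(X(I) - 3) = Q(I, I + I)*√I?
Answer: -19654 + 3*I*√15/5 ≈ -19654.0 + 2.3238*I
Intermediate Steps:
E(A) = -3 (E(A) = (-2*3)/2 = (½)*(-6) = -3)
Q(j, w) = 5/2 + (-6 + j²)/(2*j) (Q(j, w) = 5/2 + ((j*j - 6)/j)/2 = 5/2 + ((j² - 6)/j)/2 = 5/2 + ((-6 + j²)/j)/2 = 5/2 + (-6 + j²)/(2*j))
X(I) = 3 + (-6 + I*(5 + I))/(16*√I) (X(I) = 3 + (((-6 + I*(5 + I))/(2*I))*√I)/8 = 3 + ((-6 + I*(5 + I))/(2*√I))/8 = 3 + (-6 + I*(5 + I))/(16*√I))
-19651 - X(E(7) - 12) = -19651 - (-6 + 48*√(-3 - 12) + (-3 - 12)*(5 + (-3 - 12)))/(16*√(-3 - 12)) = -19651 - (-6 + 48*√(-15) - 15*(5 - 15))/(16*√(-15)) = -19651 - (-I*√15/15)*(-6 + 48*(I*√15) - 15*(-10))/16 = -19651 - (-I*√15/15)*(-6 + 48*I*√15 + 150)/16 = -19651 - (-I*√15/15)*(144 + 48*I*√15)/16 = -19651 - (-1)*I*√15*(144 + 48*I*√15)/240 = -19651 + I*√15*(144 + 48*I*√15)/240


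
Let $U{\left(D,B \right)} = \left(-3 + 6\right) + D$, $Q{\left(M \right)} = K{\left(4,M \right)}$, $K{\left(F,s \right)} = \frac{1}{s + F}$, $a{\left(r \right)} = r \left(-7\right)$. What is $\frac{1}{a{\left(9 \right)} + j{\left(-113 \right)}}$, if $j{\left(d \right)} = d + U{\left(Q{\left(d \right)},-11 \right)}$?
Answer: $- \frac{109}{18858} \approx -0.00578$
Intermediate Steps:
$a{\left(r \right)} = - 7 r$
$K{\left(F,s \right)} = \frac{1}{F + s}$
$Q{\left(M \right)} = \frac{1}{4 + M}$
$U{\left(D,B \right)} = 3 + D$
$j{\left(d \right)} = 3 + d + \frac{1}{4 + d}$ ($j{\left(d \right)} = d + \left(3 + \frac{1}{4 + d}\right) = 3 + d + \frac{1}{4 + d}$)
$\frac{1}{a{\left(9 \right)} + j{\left(-113 \right)}} = \frac{1}{\left(-7\right) 9 + \frac{1 + \left(3 - 113\right) \left(4 - 113\right)}{4 - 113}} = \frac{1}{-63 + \frac{1 - -11990}{-109}} = \frac{1}{-63 - \frac{1 + 11990}{109}} = \frac{1}{-63 - \frac{11991}{109}} = \frac{1}{- \frac{18858}{109}} = - \frac{109}{18858}$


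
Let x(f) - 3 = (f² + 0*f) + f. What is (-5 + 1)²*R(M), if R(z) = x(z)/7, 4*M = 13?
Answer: 269/7 ≈ 38.429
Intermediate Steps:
M = 13/4 (M = (¼)*13 = 13/4 ≈ 3.2500)
x(f) = 3 + f + f² (x(f) = 3 + ((f² + 0*f) + f) = 3 + ((f² + 0) + f) = 3 + (f² + f) = 3 + (f + f²) = 3 + f + f²)
R(z) = 3/7 + z/7 + z²/7 (R(z) = (3 + z + z²)/7 = (3 + z + z²)*(⅐) = 3/7 + z/7 + z²/7)
(-5 + 1)²*R(M) = (-5 + 1)²*(3/7 + (⅐)*(13/4) + (13/4)²/7) = (-4)²*(3/7 + 13/28 + (⅐)*(169/16)) = 16*(3/7 + 13/28 + 169/112) = 16*(269/112) = 269/7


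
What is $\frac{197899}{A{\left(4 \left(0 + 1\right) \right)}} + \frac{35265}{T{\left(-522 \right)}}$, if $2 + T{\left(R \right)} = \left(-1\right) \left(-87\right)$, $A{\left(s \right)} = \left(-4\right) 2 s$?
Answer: $- \frac{3138587}{544} \approx -5769.5$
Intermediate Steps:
$A{\left(s \right)} = - 8 s$
$T{\left(R \right)} = 85$ ($T{\left(R \right)} = -2 - -87 = -2 + 87 = 85$)
$\frac{197899}{A{\left(4 \left(0 + 1\right) \right)}} + \frac{35265}{T{\left(-522 \right)}} = \frac{197899}{\left(-8\right) 4 \left(0 + 1\right)} + \frac{35265}{85} = \frac{197899}{\left(-8\right) 4 \cdot 1} + 35265 \cdot \frac{1}{85} = \frac{197899}{\left(-8\right) 4} + \frac{7053}{17} = \frac{197899}{-32} + \frac{7053}{17} = 197899 \left(- \frac{1}{32}\right) + \frac{7053}{17} = - \frac{197899}{32} + \frac{7053}{17} = - \frac{3138587}{544}$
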